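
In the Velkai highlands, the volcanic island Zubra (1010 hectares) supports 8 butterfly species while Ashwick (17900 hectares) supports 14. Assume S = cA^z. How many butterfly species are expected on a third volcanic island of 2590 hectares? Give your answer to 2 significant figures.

z = ln(14/8) / ln(17900/1010) = 0.5596 / 2.8749 = 0.1947
c = 8 / 1010^0.1947 = 8 / 3.844 = 2.081
S₃ = 2.081 × 2590^0.1947 = 2.081 × 4.618 ≈ 9.61

9.6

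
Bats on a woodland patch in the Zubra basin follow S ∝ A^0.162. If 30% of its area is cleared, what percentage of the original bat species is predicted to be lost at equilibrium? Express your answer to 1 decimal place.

S_new/S_old = (A_new/A_old)^z = 0.7^0.162
= exp(0.162 × ln 0.7) = exp(0.162 × -0.3567) = exp(-0.0578) ≈ 0.9439
Fraction lost = 1 − 0.9439 = 0.05614

5.6%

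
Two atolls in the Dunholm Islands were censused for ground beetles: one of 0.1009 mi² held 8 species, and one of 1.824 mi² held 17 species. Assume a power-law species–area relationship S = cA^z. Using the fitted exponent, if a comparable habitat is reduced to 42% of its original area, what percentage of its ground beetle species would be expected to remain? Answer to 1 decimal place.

79.8%

z = ln(17/8) / ln(1.824/0.1009) = 0.7538 / 2.8947 = 0.2604
S_new/S_old = (A_new/A_old)^z = 0.42^0.2604 = exp(0.2604 × -0.8675) = 0.7978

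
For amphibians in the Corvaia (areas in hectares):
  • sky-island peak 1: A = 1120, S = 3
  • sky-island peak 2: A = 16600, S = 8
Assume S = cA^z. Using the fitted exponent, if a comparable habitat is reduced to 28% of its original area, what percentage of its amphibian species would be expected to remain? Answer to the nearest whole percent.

63%

z = ln(8/3) / ln(16600/1120) = 0.9808 / 2.6961 = 0.3638
S_new/S_old = (A_new/A_old)^z = 0.28^0.3638 = exp(0.3638 × -1.2730) = 0.6293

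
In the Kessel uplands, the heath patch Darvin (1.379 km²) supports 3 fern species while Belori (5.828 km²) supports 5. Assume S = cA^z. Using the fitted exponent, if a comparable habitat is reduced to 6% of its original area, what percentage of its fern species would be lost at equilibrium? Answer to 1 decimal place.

z = ln(5/3) / ln(5.828/1.379) = 0.5108 / 1.4413 = 0.3544
S_new/S_old = (A_new/A_old)^z = 0.06^0.3544 = exp(0.3544 × -2.8134) = 0.3689
Fraction lost = 1 − 0.3689 = 0.6311

63.1%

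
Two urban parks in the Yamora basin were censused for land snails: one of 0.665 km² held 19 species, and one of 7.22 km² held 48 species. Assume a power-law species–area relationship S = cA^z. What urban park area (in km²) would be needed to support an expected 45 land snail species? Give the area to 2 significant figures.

z = ln(48/19) / ln(7.22/0.665) = 0.9268 / 2.3848 = 0.3886
c = 19 / 0.665^0.3886 = 19 / 0.8534 = 22.26
A = (45/22.26)^(1/0.3886) ⇒ ln A = ln(2.021)/0.3886 = 1.8108
A = e^1.8108 ≈ 6.115 km²

6.1 km²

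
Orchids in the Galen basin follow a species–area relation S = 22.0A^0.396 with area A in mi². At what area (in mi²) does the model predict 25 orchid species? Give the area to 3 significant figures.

25 = 22 × A^0.396  ⇒  A^0.396 = 25/22 = 1.136
ln A = ln(1.136) / 0.396 = 0.1278 / 0.396 = 0.3228
A = e^0.3228 ≈ 1.381 mi²

1.38 mi²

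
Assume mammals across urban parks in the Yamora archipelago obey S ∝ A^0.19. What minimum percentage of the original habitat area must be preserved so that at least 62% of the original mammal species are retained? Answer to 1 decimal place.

Need (A_new/A_old)^0.19 = 0.62, so A_new/A_old = 0.62^(1/0.19) = 0.62^5.263
ln(A_new/A_old) = ln 0.62 / 0.19 = -0.4780 / 0.19 = -2.5160
A_new/A_old = e^-2.5160 ≈ 0.08078

8.1%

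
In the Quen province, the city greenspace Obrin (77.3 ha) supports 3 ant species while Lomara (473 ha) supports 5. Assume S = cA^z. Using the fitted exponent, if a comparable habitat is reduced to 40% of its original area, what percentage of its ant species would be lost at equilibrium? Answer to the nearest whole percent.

z = ln(5/3) / ln(473/77.3) = 0.5108 / 1.8114 = 0.2820
S_new/S_old = (A_new/A_old)^z = 0.4^0.2820 = exp(0.2820 × -0.9163) = 0.7723
Fraction lost = 1 − 0.7723 = 0.2277

23%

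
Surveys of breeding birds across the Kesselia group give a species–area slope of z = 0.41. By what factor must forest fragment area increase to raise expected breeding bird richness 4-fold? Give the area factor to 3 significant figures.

29.4

(A₂/A₁)^0.41 = 4, so A₂/A₁ = 4^(1/0.41) = 4^2.439
ln(A₂/A₁) = ln 4 / 0.41 = 1.3863 / 0.41 = 3.3812
A₂/A₁ = e^3.3812 ≈ 29.41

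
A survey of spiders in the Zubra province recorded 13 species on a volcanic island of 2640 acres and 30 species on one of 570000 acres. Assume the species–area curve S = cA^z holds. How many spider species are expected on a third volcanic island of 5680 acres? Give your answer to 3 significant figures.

14.6

z = ln(30/13) / ln(570000/2640) = 0.8362 / 5.3749 = 0.1556
c = 13 / 2640^0.1556 = 13 / 3.407 = 3.816
S₃ = 3.816 × 5680^0.1556 = 3.816 × 3.838 ≈ 14.65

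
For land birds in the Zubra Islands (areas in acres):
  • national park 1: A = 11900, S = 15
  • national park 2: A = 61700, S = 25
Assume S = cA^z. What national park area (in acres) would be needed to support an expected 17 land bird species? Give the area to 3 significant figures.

z = ln(25/15) / ln(61700/11900) = 0.5108 / 1.6457 = 0.3104
c = 15 / 11900^0.3104 = 15 / 18.41 = 0.8148
A = (17/0.8148)^(1/0.3104) ⇒ ln A = ln(20.86)/0.3104 = 9.7875
A = e^9.7875 ≈ 17810 acres

17800 acres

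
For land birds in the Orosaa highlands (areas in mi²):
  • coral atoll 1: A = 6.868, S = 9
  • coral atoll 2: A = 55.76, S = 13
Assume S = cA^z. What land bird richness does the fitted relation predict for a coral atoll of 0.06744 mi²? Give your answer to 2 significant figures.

z = ln(13/9) / ln(55.76/6.868) = 0.3677 / 2.0942 = 0.1756
c = 9 / 6.868^0.1756 = 9 / 1.403 = 6.417
S₃ = 6.417 × 0.06744^0.1756 = 6.417 × 0.6228 ≈ 3.996

4.0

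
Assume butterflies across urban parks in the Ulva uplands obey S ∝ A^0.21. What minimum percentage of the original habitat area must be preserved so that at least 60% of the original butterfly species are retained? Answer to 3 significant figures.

Need (A_new/A_old)^0.21 = 0.6, so A_new/A_old = 0.6^(1/0.21) = 0.6^4.762
ln(A_new/A_old) = ln 0.6 / 0.21 = -0.5108 / 0.21 = -2.4325
A_new/A_old = e^-2.4325 ≈ 0.08782

8.78%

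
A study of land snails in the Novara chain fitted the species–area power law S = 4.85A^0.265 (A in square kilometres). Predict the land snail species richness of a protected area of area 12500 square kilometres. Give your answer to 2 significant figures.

S = 4.85 × 12500^0.265 = 4.85 × 12.18 ≈ 59.08

59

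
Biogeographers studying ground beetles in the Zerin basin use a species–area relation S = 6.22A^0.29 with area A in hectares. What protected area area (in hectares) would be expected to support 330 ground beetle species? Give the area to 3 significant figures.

330 = 6.22 × A^0.29  ⇒  A^0.29 = 330/6.22 = 53.05
ln A = ln(53.05) / 0.29 = 3.9713 / 0.29 = 13.6942
A = e^13.6942 ≈ 885773 hectares

886000 hectares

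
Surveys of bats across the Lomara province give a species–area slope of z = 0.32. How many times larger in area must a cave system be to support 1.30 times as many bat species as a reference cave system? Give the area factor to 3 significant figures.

(A₂/A₁)^0.32 = 1.3, so A₂/A₁ = 1.3^(1/0.32) = 1.3^3.125
ln(A₂/A₁) = ln 1.3 / 0.32 = 0.2624 / 0.32 = 0.8199
A₂/A₁ = e^0.8199 ≈ 2.27

2.27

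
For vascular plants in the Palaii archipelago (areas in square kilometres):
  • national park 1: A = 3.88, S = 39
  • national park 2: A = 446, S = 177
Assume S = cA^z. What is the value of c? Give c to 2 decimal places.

25.31

z = ln(S₂/S₁) / ln(A₂/A₁) = ln(177/39) / ln(446/3.88) = 1.5126 / 4.7445 = 0.3188
c = S₁ / A₁^z = 39 / 3.88^0.3188 = 39 / 1.541 = 25.31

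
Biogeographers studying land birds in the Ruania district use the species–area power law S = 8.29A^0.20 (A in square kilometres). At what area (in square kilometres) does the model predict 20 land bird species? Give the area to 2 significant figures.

82 square kilometres

20 = 8.29 × A^0.2  ⇒  A^0.2 = 20/8.29 = 2.413
ln A = ln(2.413) / 0.2 = 0.8807 / 0.2 = 4.4034
A = e^4.4034 ≈ 81.73 square kilometres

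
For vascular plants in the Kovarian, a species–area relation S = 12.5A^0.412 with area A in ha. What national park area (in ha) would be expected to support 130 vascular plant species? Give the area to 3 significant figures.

130 = 12.5 × A^0.412  ⇒  A^0.412 = 130/12.5 = 10.4
ln A = ln(10.4) / 0.412 = 2.3418 / 0.412 = 5.6840
A = e^5.6840 ≈ 294.1 ha

294 ha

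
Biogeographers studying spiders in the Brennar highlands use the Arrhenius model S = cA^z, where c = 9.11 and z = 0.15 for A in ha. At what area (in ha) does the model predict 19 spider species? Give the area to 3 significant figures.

134 ha

19 = 9.11 × A^0.15  ⇒  A^0.15 = 19/9.11 = 2.086
ln A = ln(2.086) / 0.15 = 0.7351 / 0.15 = 4.9004
A = e^4.9004 ≈ 134.3 ha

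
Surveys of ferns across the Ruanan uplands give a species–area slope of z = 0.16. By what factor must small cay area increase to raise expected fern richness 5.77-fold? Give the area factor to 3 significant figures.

57200

(A₂/A₁)^0.16 = 5.77, so A₂/A₁ = 5.77^(1/0.16) = 5.77^6.25
ln(A₂/A₁) = ln 5.77 / 0.16 = 1.7527 / 0.16 = 10.9542
A₂/A₁ = e^10.9542 ≈ 57194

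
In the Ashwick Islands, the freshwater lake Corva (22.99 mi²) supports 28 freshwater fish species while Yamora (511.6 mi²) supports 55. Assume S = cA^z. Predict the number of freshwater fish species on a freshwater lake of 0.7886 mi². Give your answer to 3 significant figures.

13.4

z = ln(55/28) / ln(511.6/22.99) = 0.6751 / 3.1025 = 0.2176
c = 28 / 22.99^0.2176 = 28 / 1.978 = 14.15
S₃ = 14.15 × 0.7886^0.2176 = 14.15 × 0.9496 ≈ 13.44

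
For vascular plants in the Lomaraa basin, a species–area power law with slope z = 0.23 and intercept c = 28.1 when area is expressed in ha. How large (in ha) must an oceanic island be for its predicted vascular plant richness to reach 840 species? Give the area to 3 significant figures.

840 = 28.1 × A^0.23  ⇒  A^0.23 = 840/28.1 = 29.89
ln A = ln(29.89) / 0.23 = 3.3976 / 0.23 = 14.7723
A = e^14.7723 ≈ 2603362 ha

2600000 ha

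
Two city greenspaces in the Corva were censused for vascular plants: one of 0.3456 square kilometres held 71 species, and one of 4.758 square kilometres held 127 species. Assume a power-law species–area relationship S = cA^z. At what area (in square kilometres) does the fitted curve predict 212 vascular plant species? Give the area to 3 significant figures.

z = ln(127/71) / ln(4.758/0.3456) = 0.5815 / 2.6223 = 0.2218
c = 71 / 0.3456^0.2218 = 71 / 0.7901 = 89.86
A = (212/89.86)^(1/0.2218) ⇒ ln A = ln(2.359)/0.2218 = 3.8705
A = e^3.8705 ≈ 47.97 square kilometres

48.0 square kilometres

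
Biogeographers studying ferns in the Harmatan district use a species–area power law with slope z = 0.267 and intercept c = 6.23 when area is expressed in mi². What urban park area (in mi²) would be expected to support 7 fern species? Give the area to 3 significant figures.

1.55 mi²

7 = 6.23 × A^0.267  ⇒  A^0.267 = 7/6.23 = 1.124
ln A = ln(1.124) / 0.267 = 0.1165 / 0.267 = 0.4365
A = e^0.4365 ≈ 1.547 mi²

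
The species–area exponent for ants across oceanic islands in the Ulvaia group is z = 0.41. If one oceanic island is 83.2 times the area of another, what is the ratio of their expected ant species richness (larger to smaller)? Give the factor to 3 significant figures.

S₂/S₁ = (A₂/A₁)^z = 83.2^0.41
ln(S₂/S₁) = 0.41 × ln 83.2 = 0.41 × 4.4212 = 1.8127
S₂/S₁ = e^1.8127 ≈ 6.127

6.13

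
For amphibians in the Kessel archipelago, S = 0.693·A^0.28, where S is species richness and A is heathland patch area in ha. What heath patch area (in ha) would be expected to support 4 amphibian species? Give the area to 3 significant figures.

524 ha

4 = 0.693 × A^0.28  ⇒  A^0.28 = 4/0.693 = 5.772
ln A = ln(5.772) / 0.28 = 1.7530 / 0.28 = 6.2608
A = e^6.2608 ≈ 523.6 ha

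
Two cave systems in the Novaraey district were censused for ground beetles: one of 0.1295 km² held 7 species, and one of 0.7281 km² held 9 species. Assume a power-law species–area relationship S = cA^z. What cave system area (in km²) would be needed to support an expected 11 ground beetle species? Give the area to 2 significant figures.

z = ln(9/7) / ln(0.7281/0.1295) = 0.2513 / 1.7268 = 0.1455
c = 7 / 0.1295^0.1455 = 7 / 0.7427 = 9.425
A = (11/9.425)^(1/0.1455) ⇒ ln A = ln(1.167)/0.1455 = 1.0615
A = e^1.0615 ≈ 2.891 km²

2.9 km²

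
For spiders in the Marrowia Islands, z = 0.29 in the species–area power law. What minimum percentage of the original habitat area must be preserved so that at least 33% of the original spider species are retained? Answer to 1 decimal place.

Need (A_new/A_old)^0.29 = 0.33, so A_new/A_old = 0.33^(1/0.29) = 0.33^3.448
ln(A_new/A_old) = ln 0.33 / 0.29 = -1.1087 / 0.29 = -3.8230
A_new/A_old = e^-3.8230 ≈ 0.02186

2.2%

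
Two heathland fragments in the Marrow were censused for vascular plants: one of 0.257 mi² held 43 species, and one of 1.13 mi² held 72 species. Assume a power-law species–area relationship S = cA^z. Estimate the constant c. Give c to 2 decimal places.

69.00

z = ln(S₂/S₁) / ln(A₂/A₁) = ln(72/43) / ln(1.13/0.257) = 0.5155 / 1.4809 = 0.3481
c = S₁ / A₁^z = 43 / 0.257^0.3481 = 43 / 0.6232 = 69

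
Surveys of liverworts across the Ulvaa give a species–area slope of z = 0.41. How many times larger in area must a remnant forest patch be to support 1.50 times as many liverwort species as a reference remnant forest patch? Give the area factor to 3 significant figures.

(A₂/A₁)^0.41 = 1.5, so A₂/A₁ = 1.5^(1/0.41) = 1.5^2.439
ln(A₂/A₁) = ln 1.5 / 0.41 = 0.4055 / 0.41 = 0.9889
A₂/A₁ = e^0.9889 ≈ 2.688

2.69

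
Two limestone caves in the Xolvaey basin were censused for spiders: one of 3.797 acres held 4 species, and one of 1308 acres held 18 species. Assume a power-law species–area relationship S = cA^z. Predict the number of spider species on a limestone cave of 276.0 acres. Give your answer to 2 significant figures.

12

z = ln(18/4) / ln(1308/3.797) = 1.5041 / 5.8420 = 0.2575
c = 4 / 3.797^0.2575 = 4 / 1.41 = 2.837
S₃ = 2.837 × 276^0.2575 = 2.837 × 4.25 ≈ 12.06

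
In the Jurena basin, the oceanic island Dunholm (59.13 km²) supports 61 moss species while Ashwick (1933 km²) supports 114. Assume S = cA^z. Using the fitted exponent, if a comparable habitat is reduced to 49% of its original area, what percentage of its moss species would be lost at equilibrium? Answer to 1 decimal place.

12.0%

z = ln(114/61) / ln(1933/59.13) = 0.6253 / 3.4871 = 0.1793
S_new/S_old = (A_new/A_old)^z = 0.49^0.1793 = exp(0.1793 × -0.7133) = 0.8799
Fraction lost = 1 − 0.8799 = 0.1201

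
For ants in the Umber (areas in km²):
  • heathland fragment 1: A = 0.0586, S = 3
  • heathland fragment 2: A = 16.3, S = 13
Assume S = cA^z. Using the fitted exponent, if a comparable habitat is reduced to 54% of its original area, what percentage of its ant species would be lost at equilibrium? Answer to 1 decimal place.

z = ln(13/3) / ln(16.3/0.0586) = 1.4663 / 5.6282 = 0.2605
S_new/S_old = (A_new/A_old)^z = 0.54^0.2605 = exp(0.2605 × -0.6162) = 0.8517
Fraction lost = 1 − 0.8517 = 0.1483

14.8%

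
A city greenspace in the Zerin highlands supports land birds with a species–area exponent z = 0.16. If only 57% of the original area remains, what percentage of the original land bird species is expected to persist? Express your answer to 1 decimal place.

S_new/S_old = (A_new/A_old)^z = 0.57^0.16
= exp(0.16 × ln 0.57) = exp(0.16 × -0.5621) = exp(-0.0899) ≈ 0.914

91.4%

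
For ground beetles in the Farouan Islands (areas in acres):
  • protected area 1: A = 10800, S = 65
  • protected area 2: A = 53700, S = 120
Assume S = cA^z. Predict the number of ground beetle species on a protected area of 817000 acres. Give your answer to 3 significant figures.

z = ln(120/65) / ln(53700/10800) = 0.6131 / 1.6039 = 0.3823
c = 65 / 10800^0.3823 = 65 / 34.82 = 1.867
S₃ = 1.867 × 817000^0.3823 = 1.867 × 182 ≈ 339.7

340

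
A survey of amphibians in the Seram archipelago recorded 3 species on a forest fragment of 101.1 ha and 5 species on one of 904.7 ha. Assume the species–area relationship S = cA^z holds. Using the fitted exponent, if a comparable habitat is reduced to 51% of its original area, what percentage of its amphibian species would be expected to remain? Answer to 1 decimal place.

z = ln(5/3) / ln(904.7/101.1) = 0.5108 / 2.1915 = 0.2331
S_new/S_old = (A_new/A_old)^z = 0.51^0.2331 = exp(0.2331 × -0.6733) = 0.8547

85.5%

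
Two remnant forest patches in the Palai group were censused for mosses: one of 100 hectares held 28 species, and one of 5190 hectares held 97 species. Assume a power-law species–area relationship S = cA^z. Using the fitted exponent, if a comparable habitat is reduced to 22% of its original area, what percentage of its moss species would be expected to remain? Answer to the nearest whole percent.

z = ln(97/28) / ln(5190/100) = 1.2425 / 3.9493 = 0.3146
S_new/S_old = (A_new/A_old)^z = 0.22^0.3146 = exp(0.3146 × -1.5141) = 0.621

62%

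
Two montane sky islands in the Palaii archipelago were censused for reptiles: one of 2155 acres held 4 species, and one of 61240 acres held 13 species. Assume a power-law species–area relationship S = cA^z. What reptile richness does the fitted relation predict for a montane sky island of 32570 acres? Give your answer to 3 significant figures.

z = ln(13/4) / ln(61240/2155) = 1.1787 / 3.3470 = 0.3522
c = 4 / 2155^0.3522 = 4 / 14.92 = 0.268
S₃ = 0.268 × 32570^0.3522 = 0.268 × 38.83 ≈ 10.41

10.4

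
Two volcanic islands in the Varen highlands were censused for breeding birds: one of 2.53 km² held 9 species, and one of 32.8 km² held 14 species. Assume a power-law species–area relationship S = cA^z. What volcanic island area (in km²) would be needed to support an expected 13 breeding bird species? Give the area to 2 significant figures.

21 km²

z = ln(14/9) / ln(32.8/2.53) = 0.4418 / 2.5622 = 0.1724
c = 9 / 2.53^0.1724 = 9 / 1.174 = 7.669
A = (13/7.669)^(1/0.1724) ⇒ ln A = ln(1.695)/0.1724 = 3.0607
A = e^3.0607 ≈ 21.34 km²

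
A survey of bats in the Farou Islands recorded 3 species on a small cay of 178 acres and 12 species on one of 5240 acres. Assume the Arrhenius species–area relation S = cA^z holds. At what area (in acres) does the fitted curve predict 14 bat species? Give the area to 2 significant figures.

z = ln(12/3) / ln(5240/178) = 1.3863 / 3.3823 = 0.4099
c = 3 / 178^0.4099 = 3 / 8.363 = 0.3587
A = (14/0.3587)^(1/0.4099) ⇒ ln A = ln(39.03)/0.4099 = 8.9402
A = e^8.9402 ≈ 7633 acres

7600 acres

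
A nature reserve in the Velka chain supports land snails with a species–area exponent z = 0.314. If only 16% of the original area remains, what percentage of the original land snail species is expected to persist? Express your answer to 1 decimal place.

56.2%

S_new/S_old = (A_new/A_old)^z = 0.16^0.314
= exp(0.314 × ln 0.16) = exp(0.314 × -1.8326) = exp(-0.5754) ≈ 0.5625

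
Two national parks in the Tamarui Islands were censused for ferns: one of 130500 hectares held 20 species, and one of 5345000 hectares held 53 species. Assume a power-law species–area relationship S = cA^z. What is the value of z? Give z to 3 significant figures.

Taking logs: ln S = ln c + z ln A, so z = (ln S₂ − ln S₁)/(ln A₂ − ln A₁).
z = ln(53/20) / ln(5345000/130500) = ln(2.65) / ln(40.96) = 0.9746 / 3.7125 = 0.2625

0.263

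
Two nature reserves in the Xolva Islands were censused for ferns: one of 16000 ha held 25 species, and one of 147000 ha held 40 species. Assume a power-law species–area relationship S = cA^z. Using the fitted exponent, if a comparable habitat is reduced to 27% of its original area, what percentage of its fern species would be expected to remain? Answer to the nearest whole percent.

76%

z = ln(40/25) / ln(147000/16000) = 0.4700 / 2.2178 = 0.2119
S_new/S_old = (A_new/A_old)^z = 0.27^0.2119 = exp(0.2119 × -1.3093) = 0.7577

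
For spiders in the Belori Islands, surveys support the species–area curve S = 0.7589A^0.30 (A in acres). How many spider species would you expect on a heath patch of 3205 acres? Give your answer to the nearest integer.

9 species

S = 0.7589 × 3205^0.3 = 0.7589 × 11.27 ≈ 8.549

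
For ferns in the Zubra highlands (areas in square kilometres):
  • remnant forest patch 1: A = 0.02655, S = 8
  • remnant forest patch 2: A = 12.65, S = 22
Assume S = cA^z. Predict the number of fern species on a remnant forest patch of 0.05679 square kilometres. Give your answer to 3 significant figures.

9.06

z = ln(22/8) / ln(12.65/0.02655) = 1.0116 / 6.1664 = 0.1641
c = 8 / 0.02655^0.1641 = 8 / 0.5514 = 14.51
S₃ = 14.51 × 0.05679^0.1641 = 14.51 × 0.6247 ≈ 9.063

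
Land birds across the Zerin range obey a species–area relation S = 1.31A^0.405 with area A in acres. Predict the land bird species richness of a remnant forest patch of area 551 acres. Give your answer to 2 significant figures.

S = 1.31 × 551^0.405
ln S = ln 1.31 + 0.405 × ln 551 = 0.2700 + 0.405 × 6.3117 = 2.8263
S = e^2.8263 ≈ 16.88

17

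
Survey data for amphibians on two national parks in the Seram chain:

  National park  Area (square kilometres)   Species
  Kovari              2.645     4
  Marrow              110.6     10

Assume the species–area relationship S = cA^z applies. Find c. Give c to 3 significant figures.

3.15

z = ln(S₂/S₁) / ln(A₂/A₁) = ln(10/4) / ln(110.6/2.645) = 0.9163 / 3.7332 = 0.2454
c = S₁ / A₁^z = 4 / 2.645^0.2454 = 4 / 1.27 = 3.151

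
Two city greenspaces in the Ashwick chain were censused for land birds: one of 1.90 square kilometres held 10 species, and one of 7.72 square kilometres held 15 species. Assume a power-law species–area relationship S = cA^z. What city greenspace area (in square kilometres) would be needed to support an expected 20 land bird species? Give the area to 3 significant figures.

z = ln(15/10) / ln(7.72/1.9) = 0.4055 / 1.4020 = 0.2892
c = 10 / 1.9^0.2892 = 10 / 1.204 = 8.306
A = (20/8.306)^(1/0.2892) ⇒ ln A = ln(2.408)/0.2892 = 3.0385
A = e^3.0385 ≈ 20.87 square kilometres

20.9 square kilometres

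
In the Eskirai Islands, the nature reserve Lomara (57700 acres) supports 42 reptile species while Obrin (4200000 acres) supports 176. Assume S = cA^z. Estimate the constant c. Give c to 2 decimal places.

1.08

z = ln(S₂/S₁) / ln(A₂/A₁) = ln(176/42) / ln(4200000/57700) = 1.4328 / 4.2876 = 0.3342
c = S₁ / A₁^z = 42 / 57700^0.3342 = 42 / 39 = 1.077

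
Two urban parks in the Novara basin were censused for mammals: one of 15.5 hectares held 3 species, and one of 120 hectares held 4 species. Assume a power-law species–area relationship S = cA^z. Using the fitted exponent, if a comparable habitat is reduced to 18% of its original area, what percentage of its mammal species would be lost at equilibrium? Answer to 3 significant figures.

21.4%

z = ln(4/3) / ln(120/15.5) = 0.2877 / 2.0467 = 0.1406
S_new/S_old = (A_new/A_old)^z = 0.18^0.1406 = exp(0.1406 × -1.7148) = 0.7858
Fraction lost = 1 − 0.7858 = 0.2142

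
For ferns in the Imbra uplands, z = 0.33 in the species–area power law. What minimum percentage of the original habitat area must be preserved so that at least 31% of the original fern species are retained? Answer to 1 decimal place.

2.9%

Need (A_new/A_old)^0.33 = 0.31, so A_new/A_old = 0.31^(1/0.33) = 0.31^3.03
ln(A_new/A_old) = ln 0.31 / 0.33 = -1.1712 / 0.33 = -3.5490
A_new/A_old = e^-3.5490 ≈ 0.02875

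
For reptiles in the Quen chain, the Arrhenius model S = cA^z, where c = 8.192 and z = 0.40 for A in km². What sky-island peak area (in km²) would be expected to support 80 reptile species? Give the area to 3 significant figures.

298 km²

80 = 8.192 × A^0.4  ⇒  A^0.4 = 80/8.192 = 9.766
ln A = ln(9.766) / 0.4 = 2.2789 / 0.4 = 5.6972
A = e^5.6972 ≈ 298 km²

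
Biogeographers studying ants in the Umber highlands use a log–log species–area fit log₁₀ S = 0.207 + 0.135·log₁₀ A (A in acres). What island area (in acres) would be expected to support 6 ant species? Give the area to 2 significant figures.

17000 acres

6 = 1.611 × A^0.135  ⇒  A^0.135 = 6/1.611 = 3.725
ln A = ln(3.725) / 0.135 = 1.3151 / 0.135 = 9.7417
A = e^9.7417 ≈ 17012 acres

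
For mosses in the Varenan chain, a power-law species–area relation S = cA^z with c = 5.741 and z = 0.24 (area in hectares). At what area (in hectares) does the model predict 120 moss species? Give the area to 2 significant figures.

320000 hectares

120 = 5.741 × A^0.24  ⇒  A^0.24 = 120/5.741 = 20.9
ln A = ln(20.9) / 0.24 = 3.0399 / 0.24 = 12.6661
A = e^12.6661 ≈ 316816 hectares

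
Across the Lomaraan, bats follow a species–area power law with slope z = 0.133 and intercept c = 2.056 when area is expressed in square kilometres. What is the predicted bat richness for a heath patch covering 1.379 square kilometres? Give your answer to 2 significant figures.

2.1

S = 2.056 × 1.379^0.133
ln S = ln 2.056 + 0.133 × ln 1.379 = 0.7208 + 0.133 × 0.3214 = 0.7635
S = e^0.7635 ≈ 2.146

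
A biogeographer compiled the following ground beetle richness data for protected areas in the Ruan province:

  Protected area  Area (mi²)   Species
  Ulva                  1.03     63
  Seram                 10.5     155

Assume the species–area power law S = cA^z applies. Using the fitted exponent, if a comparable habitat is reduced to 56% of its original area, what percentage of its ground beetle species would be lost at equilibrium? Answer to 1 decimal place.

z = ln(155/63) / ln(10.5/1.03) = 0.9003 / 2.3218 = 0.3878
S_new/S_old = (A_new/A_old)^z = 0.56^0.3878 = exp(0.3878 × -0.5798) = 0.7987
Fraction lost = 1 − 0.7987 = 0.2013

20.1%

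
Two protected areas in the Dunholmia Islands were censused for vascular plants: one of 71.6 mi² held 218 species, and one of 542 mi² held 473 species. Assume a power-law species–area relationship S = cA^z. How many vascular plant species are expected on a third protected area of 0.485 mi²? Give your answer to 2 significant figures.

z = ln(473/218) / ln(542/71.6) = 0.7746 / 2.0242 = 0.3827
c = 218 / 71.6^0.3827 = 218 / 5.127 = 42.52
S₃ = 42.52 × 0.485^0.3827 = 42.52 × 0.7581 ≈ 32.24

32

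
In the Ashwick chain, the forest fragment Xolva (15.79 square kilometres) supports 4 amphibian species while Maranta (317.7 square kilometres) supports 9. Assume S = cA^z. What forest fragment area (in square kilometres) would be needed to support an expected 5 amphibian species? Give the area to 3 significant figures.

36.1 square kilometres

z = ln(9/4) / ln(317.7/15.79) = 0.8109 / 3.0017 = 0.2702
c = 4 / 15.79^0.2702 = 4 / 2.107 = 1.898
A = (5/1.898)^(1/0.2702) ⇒ ln A = ln(2.634)/0.2702 = 3.5854
A = e^3.5854 ≈ 36.07 square kilometres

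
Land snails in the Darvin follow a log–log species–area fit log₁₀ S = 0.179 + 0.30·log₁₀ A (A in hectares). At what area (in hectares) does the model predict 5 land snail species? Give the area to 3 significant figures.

5 = 1.51 × A^0.3  ⇒  A^0.3 = 5/1.51 = 3.311
ln A = ln(3.311) / 0.3 = 1.1973 / 0.3 = 3.9909
A = e^3.9909 ≈ 54.1 hectares

54.1 hectares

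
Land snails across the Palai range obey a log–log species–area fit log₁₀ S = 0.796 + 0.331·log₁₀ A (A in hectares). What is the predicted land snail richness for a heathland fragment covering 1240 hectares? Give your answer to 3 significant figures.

S = 6.252 × 1240^0.331 = 6.252 × 10.57 ≈ 66.06

66.1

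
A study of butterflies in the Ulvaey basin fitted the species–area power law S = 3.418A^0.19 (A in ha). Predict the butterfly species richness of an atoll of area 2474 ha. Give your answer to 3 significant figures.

15.1

S = 3.418 × 2474^0.19 = 3.418 × 4.413 ≈ 15.08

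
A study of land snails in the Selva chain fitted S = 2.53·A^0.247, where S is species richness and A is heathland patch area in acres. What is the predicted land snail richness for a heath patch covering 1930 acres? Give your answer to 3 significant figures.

S = 2.53 × 1930^0.247
ln S = ln 2.53 + 0.247 × ln 1930 = 0.9282 + 0.247 × 7.5653 = 2.7968
S = e^2.7968 ≈ 16.39

16.4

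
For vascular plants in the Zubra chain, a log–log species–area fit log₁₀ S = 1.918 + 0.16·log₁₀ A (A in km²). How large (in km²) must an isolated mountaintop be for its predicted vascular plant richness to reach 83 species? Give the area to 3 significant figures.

1.02 km²

83 = 82.79 × A^0.16  ⇒  A^0.16 = 83/82.79 = 1.002
ln A = ln(1.002) / 0.16 = 0.0025 / 0.16 = 0.0155
A = e^0.0155 ≈ 1.016 km²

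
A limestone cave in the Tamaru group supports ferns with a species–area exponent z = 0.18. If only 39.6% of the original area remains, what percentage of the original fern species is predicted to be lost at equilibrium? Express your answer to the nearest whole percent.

S_new/S_old = (A_new/A_old)^z = 0.396^0.18
= exp(0.18 × ln 0.396) = exp(0.18 × -0.9263) = exp(-0.1667) ≈ 0.8464
Fraction lost = 1 − 0.8464 = 0.1536

15%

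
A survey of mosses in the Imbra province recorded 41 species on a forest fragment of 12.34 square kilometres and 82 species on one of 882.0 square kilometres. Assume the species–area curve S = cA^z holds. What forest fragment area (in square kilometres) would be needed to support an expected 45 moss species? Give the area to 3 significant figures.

z = ln(82/41) / ln(882/12.34) = 0.6931 / 4.2693 = 0.1624
c = 41 / 12.34^0.1624 = 41 / 1.504 = 27.26
A = (45/27.26)^(1/0.1624) ⇒ ln A = ln(1.65)/0.1624 = 3.0862
A = e^3.0862 ≈ 21.89 square kilometres

21.9 square kilometres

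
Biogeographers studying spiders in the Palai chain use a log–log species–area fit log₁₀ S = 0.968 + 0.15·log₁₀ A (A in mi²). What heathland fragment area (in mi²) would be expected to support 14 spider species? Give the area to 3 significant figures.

14 = 9.29 × A^0.15  ⇒  A^0.15 = 14/9.29 = 1.507
ln A = ln(1.507) / 0.15 = 0.4102 / 0.15 = 2.7344
A = e^2.7344 ≈ 15.4 mi²

15.4 mi²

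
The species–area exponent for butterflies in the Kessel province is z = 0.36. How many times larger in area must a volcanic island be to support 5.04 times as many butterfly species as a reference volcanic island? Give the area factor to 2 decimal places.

89.37

(A₂/A₁)^0.36 = 5.04, so A₂/A₁ = 5.04^(1/0.36) = 5.04^2.778
ln(A₂/A₁) = ln 5.04 / 0.36 = 1.6174 / 0.36 = 4.4928
A₂/A₁ = e^4.4928 ≈ 89.37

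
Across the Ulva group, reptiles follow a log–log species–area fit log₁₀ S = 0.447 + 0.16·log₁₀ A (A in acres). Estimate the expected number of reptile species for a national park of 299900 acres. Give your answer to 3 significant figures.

21.1

S = 2.799 × 299900^0.16
ln S = ln 2.799 + 0.16 × ln 299900 = 1.0293 + 0.16 × 12.6112 = 3.0470
S = e^3.0470 ≈ 21.05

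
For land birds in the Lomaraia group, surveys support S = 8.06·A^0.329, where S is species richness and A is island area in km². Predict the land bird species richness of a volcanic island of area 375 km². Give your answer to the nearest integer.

57 species

S = 8.06 × 375^0.329 = 8.06 × 7.028 ≈ 56.65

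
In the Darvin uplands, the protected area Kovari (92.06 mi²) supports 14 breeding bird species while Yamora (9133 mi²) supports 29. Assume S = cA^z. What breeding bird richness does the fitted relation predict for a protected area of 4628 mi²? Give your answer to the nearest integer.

z = ln(29/14) / ln(9133/92.06) = 0.7282 / 4.5972 = 0.1584
c = 14 / 92.06^0.1584 = 14 / 2.047 = 6.839
S₃ = 6.839 × 4628^0.1584 = 6.839 × 3.807 ≈ 26.04

26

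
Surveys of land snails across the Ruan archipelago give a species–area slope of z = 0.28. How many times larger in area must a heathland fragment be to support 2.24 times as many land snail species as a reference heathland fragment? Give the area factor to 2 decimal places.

17.82

(A₂/A₁)^0.28 = 2.24, so A₂/A₁ = 2.24^(1/0.28) = 2.24^3.571
ln(A₂/A₁) = ln 2.24 / 0.28 = 0.8065 / 0.28 = 2.8803
A₂/A₁ = e^2.8803 ≈ 17.82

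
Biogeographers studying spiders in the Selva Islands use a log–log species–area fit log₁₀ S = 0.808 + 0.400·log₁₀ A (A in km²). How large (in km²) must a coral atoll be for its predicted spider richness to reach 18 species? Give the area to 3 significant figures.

13.1 km²

18 = 6.427 × A^0.4  ⇒  A^0.4 = 18/6.427 = 2.801
ln A = ln(2.801) / 0.4 = 1.0299 / 0.4 = 2.5747
A = e^2.5747 ≈ 13.13 km²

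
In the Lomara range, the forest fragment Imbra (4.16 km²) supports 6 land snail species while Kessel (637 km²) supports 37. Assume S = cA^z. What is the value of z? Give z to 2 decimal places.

Taking logs: ln S = ln c + z ln A, so z = (ln S₂ − ln S₁)/(ln A₂ − ln A₁).
z = ln(37/6) / ln(637/4.16) = ln(6.167) / ln(153.1) = 1.8192 / 5.0313 = 0.3616

0.36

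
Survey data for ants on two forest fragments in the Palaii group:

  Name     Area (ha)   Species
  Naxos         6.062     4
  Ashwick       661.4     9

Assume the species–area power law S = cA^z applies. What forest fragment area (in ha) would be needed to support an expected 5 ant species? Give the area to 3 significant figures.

z = ln(9/4) / ln(661.4/6.062) = 0.8109 / 4.6923 = 0.1728
c = 4 / 6.062^0.1728 = 4 / 1.365 = 2.93
A = (5/2.93)^(1/0.1728) ⇒ ln A = ln(1.707)/0.1728 = 3.0932
A = e^3.0932 ≈ 22.05 ha

22.0 ha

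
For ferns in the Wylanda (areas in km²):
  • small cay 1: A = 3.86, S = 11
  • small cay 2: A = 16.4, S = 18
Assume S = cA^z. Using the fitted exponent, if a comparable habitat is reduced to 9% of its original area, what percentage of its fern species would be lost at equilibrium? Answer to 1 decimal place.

z = ln(18/11) / ln(16.4/3.86) = 0.4925 / 1.4466 = 0.3404
S_new/S_old = (A_new/A_old)^z = 0.09^0.3404 = exp(0.3404 × -2.4079) = 0.4405
Fraction lost = 1 − 0.4405 = 0.5595

55.9%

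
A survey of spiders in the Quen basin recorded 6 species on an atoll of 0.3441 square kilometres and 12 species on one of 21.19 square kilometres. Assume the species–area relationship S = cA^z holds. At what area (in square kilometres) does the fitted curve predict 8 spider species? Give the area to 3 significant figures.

z = ln(12/6) / ln(21.19/0.3441) = 0.6931 / 4.1204 = 0.1682
c = 6 / 0.3441^0.1682 = 6 / 0.8357 = 7.179
A = (8/7.179)^(1/0.1682) ⇒ ln A = ln(1.114)/0.1682 = 0.6433
A = e^0.6433 ≈ 1.903 square kilometres

1.90 square kilometres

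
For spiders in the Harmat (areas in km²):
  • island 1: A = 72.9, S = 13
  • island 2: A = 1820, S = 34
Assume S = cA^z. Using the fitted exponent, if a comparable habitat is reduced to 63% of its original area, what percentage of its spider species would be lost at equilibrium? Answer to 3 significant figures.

12.9%

z = ln(34/13) / ln(1820/72.9) = 0.9614 / 3.2175 = 0.2988
S_new/S_old = (A_new/A_old)^z = 0.63^0.2988 = exp(0.2988 × -0.4620) = 0.871
Fraction lost = 1 − 0.871 = 0.129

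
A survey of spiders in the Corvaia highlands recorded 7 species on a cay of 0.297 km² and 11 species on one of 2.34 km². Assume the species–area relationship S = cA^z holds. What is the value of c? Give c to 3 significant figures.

9.13

z = ln(S₂/S₁) / ln(A₂/A₁) = ln(11/7) / ln(2.34/0.297) = 0.4520 / 2.0642 = 0.2190
c = S₁ / A₁^z = 7 / 0.297^0.2190 = 7 / 0.7666 = 9.132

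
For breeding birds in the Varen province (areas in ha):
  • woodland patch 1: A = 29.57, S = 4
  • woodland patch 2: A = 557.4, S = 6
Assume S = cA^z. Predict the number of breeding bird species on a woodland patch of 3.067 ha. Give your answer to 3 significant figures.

z = ln(6/4) / ln(557.4/29.57) = 0.4055 / 2.9365 = 0.1381
c = 4 / 29.57^0.1381 = 4 / 1.596 = 2.506
S₃ = 2.506 × 3.067^0.1381 = 2.506 × 1.167 ≈ 2.925

2.93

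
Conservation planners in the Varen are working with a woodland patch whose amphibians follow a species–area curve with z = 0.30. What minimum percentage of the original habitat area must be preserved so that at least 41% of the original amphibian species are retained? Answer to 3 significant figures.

Need (A_new/A_old)^0.3 = 0.41, so A_new/A_old = 0.41^(1/0.3) = 0.41^3.333
ln(A_new/A_old) = ln 0.41 / 0.3 = -0.8916 / 0.3 = -2.9720
A_new/A_old = e^-2.9720 ≈ 0.0512

5.12%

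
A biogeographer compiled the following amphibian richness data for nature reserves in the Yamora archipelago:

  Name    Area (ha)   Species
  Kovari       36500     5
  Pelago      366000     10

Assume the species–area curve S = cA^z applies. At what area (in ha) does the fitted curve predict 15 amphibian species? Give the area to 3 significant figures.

z = ln(10/5) / ln(366000/36500) = 0.6931 / 2.3053 = 0.3007
c = 5 / 36500^0.3007 = 5 / 23.54 = 0.2124
A = (15/0.2124)^(1/0.3007) ⇒ ln A = ln(70.61)/0.3007 = 14.1589
A = e^14.1589 ≈ 1409739 ha

1410000 ha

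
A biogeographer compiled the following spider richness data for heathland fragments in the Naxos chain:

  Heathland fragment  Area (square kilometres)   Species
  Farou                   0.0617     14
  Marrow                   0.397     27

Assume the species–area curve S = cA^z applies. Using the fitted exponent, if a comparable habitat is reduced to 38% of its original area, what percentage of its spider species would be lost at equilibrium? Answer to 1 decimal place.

z = ln(27/14) / ln(0.397/0.0617) = 0.6568 / 1.8617 = 0.3528
S_new/S_old = (A_new/A_old)^z = 0.38^0.3528 = exp(0.3528 × -0.9676) = 0.7108
Fraction lost = 1 − 0.7108 = 0.2892

28.9%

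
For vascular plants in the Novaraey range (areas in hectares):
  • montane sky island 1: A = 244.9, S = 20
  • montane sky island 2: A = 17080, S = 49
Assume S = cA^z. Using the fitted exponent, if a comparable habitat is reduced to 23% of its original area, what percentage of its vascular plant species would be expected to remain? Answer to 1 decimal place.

z = ln(49/20) / ln(17080/244.9) = 0.8961 / 4.2448 = 0.2111
S_new/S_old = (A_new/A_old)^z = 0.23^0.2111 = exp(0.2111 × -1.4697) = 0.7333

73.3%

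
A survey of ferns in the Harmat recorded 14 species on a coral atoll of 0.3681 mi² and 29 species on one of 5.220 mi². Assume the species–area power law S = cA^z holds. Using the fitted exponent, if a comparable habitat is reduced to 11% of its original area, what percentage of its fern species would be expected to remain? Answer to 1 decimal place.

z = ln(29/14) / ln(5.22/0.3681) = 0.7282 / 2.6519 = 0.2746
S_new/S_old = (A_new/A_old)^z = 0.11^0.2746 = exp(0.2746 × -2.2073) = 0.5455

54.5%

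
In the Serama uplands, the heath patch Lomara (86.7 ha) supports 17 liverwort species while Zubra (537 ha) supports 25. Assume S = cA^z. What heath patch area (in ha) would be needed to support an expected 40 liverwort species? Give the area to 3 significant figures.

4960 ha

z = ln(25/17) / ln(537/86.7) = 0.3857 / 1.8235 = 0.2115
c = 17 / 86.7^0.2115 = 17 / 2.57 = 6.616
A = (40/6.616)^(1/0.2115) ⇒ ln A = ln(6.046)/0.2115 = 8.5083
A = e^8.5083 ≈ 4956 ha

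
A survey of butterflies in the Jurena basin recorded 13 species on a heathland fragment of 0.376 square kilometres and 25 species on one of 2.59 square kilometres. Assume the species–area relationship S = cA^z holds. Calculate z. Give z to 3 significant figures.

Taking logs: ln S = ln c + z ln A, so z = (ln S₂ − ln S₁)/(ln A₂ − ln A₁).
z = ln(25/13) / ln(2.59/0.376) = ln(1.923) / ln(6.888) = 0.6539 / 1.9298 = 0.3389

0.339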